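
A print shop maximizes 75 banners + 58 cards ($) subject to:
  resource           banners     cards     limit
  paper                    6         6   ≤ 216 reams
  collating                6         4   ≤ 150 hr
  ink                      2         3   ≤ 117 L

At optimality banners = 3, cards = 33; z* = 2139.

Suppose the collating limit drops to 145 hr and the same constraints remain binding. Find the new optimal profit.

Check each constraint at x*: paper 216/216 (tight); collating 150/150 (tight); ink 105/117 (slack 12).
Since ink is not tight, its dual is 0.
From A_Bᵀ y = c: 6·y_paper + 6·y_collating = 75; 6·y_paper + 4·y_collating = 58.
This yields shadow prices y_paper = 4, y_collating = 8.5.
Δz = y_collating·Δb = 8.5 × (-5) = -42.5, so new z* = 2139 − 42.5 = 2096.5.

2096.5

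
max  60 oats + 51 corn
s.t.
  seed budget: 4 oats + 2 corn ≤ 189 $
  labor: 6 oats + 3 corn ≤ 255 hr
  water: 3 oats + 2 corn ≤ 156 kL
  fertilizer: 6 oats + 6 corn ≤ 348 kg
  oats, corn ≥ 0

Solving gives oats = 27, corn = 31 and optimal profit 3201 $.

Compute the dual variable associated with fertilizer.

7

Binding: labor and fertilizer. Non-binding: seed budget (19 unused), water (13 unused).
By complementary slackness, y = 0 for the non-binding constraints.
Dual feasibility on the basic columns requires 6·y_labor + 6·y_fertilizer = 60, 3·y_labor + 6·y_fertilizer = 51.
→ y_labor = 3 and y_fertilizer = 7.
Shadow price of fertilizer = 7.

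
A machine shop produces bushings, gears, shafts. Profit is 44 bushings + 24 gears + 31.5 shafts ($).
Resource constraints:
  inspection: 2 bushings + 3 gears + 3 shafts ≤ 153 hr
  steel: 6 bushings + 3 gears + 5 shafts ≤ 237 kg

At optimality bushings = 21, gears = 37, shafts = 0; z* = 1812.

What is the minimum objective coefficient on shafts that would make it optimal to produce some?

At the optimum: inspection uses 153 of 153 (binding); steel uses 237 of 237 (binding).
Dual feasibility on the basic columns requires 2·y_inspection + 6·y_steel = 44, 3·y_inspection + 3·y_steel = 24.
This yields shadow prices y_inspection = 1, y_steel = 7.
shafts enters the basis when its profit ≥ yᵀa₃ = 1·3 + 7·5 = 38.

38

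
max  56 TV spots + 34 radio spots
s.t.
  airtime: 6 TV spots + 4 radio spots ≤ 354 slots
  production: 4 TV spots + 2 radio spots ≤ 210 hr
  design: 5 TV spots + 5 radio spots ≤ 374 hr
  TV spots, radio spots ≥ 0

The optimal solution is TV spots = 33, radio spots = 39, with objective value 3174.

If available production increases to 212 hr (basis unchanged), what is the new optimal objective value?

3184

Check each constraint at x*: airtime 354/354 (tight); production 210/210 (tight); design 360/374 (slack 14).
Slack constraints have shadow price 0 (complementary slackness).
The binding rows give the dual system: 6·y_airtime + 4·y_production = 56 and 4·y_airtime + 2·y_production = 34.
This yields shadow prices y_airtime = 6, y_production = 5.
Δz = y_production·Δb = 5 × (2) = 10, so new z* = 3174 + 10 = 3184.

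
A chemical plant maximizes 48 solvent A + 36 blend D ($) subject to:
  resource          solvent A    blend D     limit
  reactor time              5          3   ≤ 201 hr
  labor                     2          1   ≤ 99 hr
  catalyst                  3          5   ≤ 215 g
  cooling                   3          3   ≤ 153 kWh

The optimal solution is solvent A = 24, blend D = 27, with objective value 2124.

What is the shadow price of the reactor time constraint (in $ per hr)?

6

Check each constraint at x*: reactor time 201/201 (tight); labor 75/99 (slack 24); catalyst 207/215 (slack 8); cooling 153/153 (tight).
Slack constraints have shadow price 0 (complementary slackness).
From A_Bᵀ y = c: 5·y_reactor time + 3·y_cooling = 48; 3·y_reactor time + 3·y_cooling = 36.
Solving: y_reactor time = 6, y_cooling = 6.
Shadow price of reactor time = 6.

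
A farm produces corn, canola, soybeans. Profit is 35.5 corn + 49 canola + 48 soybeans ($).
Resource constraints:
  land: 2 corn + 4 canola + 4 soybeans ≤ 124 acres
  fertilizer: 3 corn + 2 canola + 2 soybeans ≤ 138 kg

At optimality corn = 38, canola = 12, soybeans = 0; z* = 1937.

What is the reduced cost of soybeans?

-1

Check each constraint at x*: land 124/124 (tight); fertilizer 138/138 (tight).
The binding rows give the dual system: 2·y_land + 3·y_fertilizer = 35.5 and 4·y_land + 2·y_fertilizer = 49.
Solving: y_land = 9.5, y_fertilizer = 5.5.
Reduced cost of soybeans: c₃ − yᵀa₃ = 48 − (9.5·4 + 5.5·2) = 48 − 49 = -1.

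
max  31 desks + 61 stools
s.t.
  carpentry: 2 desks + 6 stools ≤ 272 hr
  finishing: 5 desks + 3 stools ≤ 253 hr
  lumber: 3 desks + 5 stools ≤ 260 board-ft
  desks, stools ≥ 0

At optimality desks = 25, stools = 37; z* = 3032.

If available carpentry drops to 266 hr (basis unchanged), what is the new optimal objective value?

Check each constraint at x*: carpentry 272/272 (tight); finishing 236/253 (slack 17); lumber 260/260 (tight).
By complementary slackness, y = 0 for the non-binding constraint.
From A_Bᵀ y = c: 2·y_carpentry + 3·y_lumber = 31; 6·y_carpentry + 5·y_lumber = 61.
→ y_carpentry = 3.5 and y_lumber = 8.
Δz = y_carpentry·Δb = 3.5 × (-6) = -21, so new z* = 3032 − 21 = 3011.

3011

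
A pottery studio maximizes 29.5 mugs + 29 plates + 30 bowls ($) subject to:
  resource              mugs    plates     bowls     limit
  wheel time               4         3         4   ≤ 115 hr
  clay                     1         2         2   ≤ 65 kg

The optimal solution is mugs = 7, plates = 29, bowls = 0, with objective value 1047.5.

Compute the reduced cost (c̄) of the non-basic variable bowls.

Both wheel time and clay are binding at x*.
From A_Bᵀ y = c: 4·y_wheel time + 1·y_clay = 29.5; 3·y_wheel time + 2·y_clay = 29.
→ y_wheel time = 6 and y_clay = 5.5.
Reduced cost of bowls: c₃ − yᵀa₃ = 30 − (6·4 + 5.5·2) = 30 − 35 = -5.

-5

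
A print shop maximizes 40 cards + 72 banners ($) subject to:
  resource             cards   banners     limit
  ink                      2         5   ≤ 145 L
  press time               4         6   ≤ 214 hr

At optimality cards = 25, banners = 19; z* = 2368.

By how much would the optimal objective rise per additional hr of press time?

7

At the optimum: ink uses 145 of 145 (binding); press time uses 214 of 214 (binding).
The binding rows give the dual system: 2·y_ink + 4·y_press time = 40 and 5·y_ink + 6·y_press time = 72.
Solving: y_ink = 6, y_press time = 7.
Shadow price of press time = 7.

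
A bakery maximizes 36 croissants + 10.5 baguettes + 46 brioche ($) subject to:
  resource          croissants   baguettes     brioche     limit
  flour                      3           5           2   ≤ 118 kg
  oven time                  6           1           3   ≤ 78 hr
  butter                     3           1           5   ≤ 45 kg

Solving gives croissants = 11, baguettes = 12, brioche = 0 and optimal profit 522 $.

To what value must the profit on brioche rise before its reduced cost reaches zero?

Check each constraint at x*: flour 93/118 (slack 25); oven time 78/78 (tight); butter 45/45 (tight).
Slack constraints have shadow price 0 (complementary slackness).
The binding rows give the dual system: 6·y_oven time + 3·y_butter = 36 and 1·y_oven time + 1·y_butter = 10.5.
This yields shadow prices y_oven time = 1.5, y_butter = 9.
brioche enters the basis when its profit ≥ yᵀa₃ = 1.5·3 + 9·5 = 49.5.

49.5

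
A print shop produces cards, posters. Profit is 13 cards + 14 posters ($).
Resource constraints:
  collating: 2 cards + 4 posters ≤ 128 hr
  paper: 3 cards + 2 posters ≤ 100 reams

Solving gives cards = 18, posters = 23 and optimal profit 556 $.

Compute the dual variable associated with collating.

Both collating and paper are binding at x*.
The binding rows give the dual system: 2·y_collating + 3·y_paper = 13 and 4·y_collating + 2·y_paper = 14.
Solving: y_collating = 2, y_paper = 3.
Shadow price of collating = 2.

2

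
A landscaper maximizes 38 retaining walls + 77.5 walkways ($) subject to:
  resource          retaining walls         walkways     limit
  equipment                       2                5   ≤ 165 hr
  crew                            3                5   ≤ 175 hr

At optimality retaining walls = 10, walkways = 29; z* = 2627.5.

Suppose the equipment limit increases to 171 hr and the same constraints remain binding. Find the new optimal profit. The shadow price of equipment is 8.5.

Δb = 6, so new z* = 2627.5 + (8.5)·(6) = 2627.5 + 51 = 2678.5.

2678.5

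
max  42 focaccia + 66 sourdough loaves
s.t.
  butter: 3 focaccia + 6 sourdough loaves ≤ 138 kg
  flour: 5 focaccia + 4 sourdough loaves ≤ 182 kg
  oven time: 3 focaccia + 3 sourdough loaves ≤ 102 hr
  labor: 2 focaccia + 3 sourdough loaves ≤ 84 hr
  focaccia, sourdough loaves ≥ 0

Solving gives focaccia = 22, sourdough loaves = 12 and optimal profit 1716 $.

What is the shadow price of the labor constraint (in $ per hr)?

At the optimum: butter uses 138 of 138 (binding); flour uses 158 of 182 (slack = 24); oven time uses 102 of 102 (binding); labor uses 80 of 84 (slack = 4).
By complementary slackness, y = 0 for the non-binding constraints.
The binding rows give the dual system: 3·y_butter + 3·y_oven time = 42 and 6·y_butter + 3·y_oven time = 66.
This yields shadow prices y_butter = 8, y_oven time = 6.
Shadow price of labor = 0.

0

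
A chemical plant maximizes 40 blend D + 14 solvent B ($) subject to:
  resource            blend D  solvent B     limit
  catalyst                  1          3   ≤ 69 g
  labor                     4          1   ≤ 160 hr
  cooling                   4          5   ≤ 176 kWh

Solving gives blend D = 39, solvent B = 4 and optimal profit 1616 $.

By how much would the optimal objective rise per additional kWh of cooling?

Check each constraint at x*: catalyst 51/69 (slack 18); labor 160/160 (tight); cooling 176/176 (tight).
Since catalyst is not tight, its dual is 0.
The binding rows give the dual system: 4·y_labor + 4·y_cooling = 40 and 1·y_labor + 5·y_cooling = 14.
→ y_labor = 9 and y_cooling = 1.
Shadow price of cooling = 1.

1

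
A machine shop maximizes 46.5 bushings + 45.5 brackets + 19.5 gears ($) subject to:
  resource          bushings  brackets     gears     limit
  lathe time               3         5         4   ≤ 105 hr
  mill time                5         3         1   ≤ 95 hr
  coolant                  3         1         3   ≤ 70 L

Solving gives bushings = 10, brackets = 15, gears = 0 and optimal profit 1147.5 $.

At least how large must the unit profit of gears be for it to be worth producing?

28

At the optimum: lathe time uses 105 of 105 (binding); mill time uses 95 of 95 (binding); coolant uses 45 of 70 (slack = 25).
Slack constraints have shadow price 0 (complementary slackness).
From A_Bᵀ y = c: 3·y_lathe time + 5·y_mill time = 46.5; 5·y_lathe time + 3·y_mill time = 45.5.
This yields shadow prices y_lathe time = 5.5, y_mill time = 6.
gears enters the basis when its profit ≥ yᵀa₃ = 5.5·4 + 6·1 = 28.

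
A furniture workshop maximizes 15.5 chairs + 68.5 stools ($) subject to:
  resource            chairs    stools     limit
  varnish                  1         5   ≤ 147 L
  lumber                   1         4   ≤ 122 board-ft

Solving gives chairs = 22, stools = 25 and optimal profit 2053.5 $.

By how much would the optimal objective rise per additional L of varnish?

At the optimum: varnish uses 147 of 147 (binding); lumber uses 122 of 122 (binding).
From A_Bᵀ y = c: 1·y_varnish + 1·y_lumber = 15.5; 5·y_varnish + 4·y_lumber = 68.5.
This yields shadow prices y_varnish = 6.5, y_lumber = 9.
Shadow price of varnish = 6.5.

6.5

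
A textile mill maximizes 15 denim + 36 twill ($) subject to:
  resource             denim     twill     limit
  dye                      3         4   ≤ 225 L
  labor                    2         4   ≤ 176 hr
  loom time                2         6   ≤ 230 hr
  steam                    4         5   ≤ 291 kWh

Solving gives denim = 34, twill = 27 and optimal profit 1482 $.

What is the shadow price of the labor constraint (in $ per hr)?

4.5

Binding: labor and loom time. Non-binding: dye (15 unused), steam (20 unused).
Since dye, steam are not tight, their duals are 0.
From A_Bᵀ y = c: 2·y_labor + 2·y_loom time = 15; 4·y_labor + 6·y_loom time = 36.
This yields shadow prices y_labor = 4.5, y_loom time = 3.
Shadow price of labor = 4.5.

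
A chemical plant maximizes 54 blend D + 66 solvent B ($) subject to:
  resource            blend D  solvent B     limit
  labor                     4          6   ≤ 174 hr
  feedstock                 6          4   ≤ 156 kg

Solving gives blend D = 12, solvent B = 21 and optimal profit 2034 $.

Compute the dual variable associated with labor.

9

At the optimum: labor uses 174 of 174 (binding); feedstock uses 156 of 156 (binding).
Dual feasibility on the basic columns requires 4·y_labor + 6·y_feedstock = 54, 6·y_labor + 4·y_feedstock = 66.
Solving: y_labor = 9, y_feedstock = 3.
Shadow price of labor = 9.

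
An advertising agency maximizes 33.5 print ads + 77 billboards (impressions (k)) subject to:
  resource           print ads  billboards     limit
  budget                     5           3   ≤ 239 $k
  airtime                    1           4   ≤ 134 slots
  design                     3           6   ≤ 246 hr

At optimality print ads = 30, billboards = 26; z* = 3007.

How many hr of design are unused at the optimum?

design used = 3·30 + 6·26 = 246; slack = 246 − 246 = 0.

0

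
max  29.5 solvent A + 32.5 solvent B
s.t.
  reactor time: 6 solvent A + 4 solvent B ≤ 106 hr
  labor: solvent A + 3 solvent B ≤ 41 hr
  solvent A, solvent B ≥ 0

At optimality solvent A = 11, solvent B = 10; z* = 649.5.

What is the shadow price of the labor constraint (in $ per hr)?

At the optimum: reactor time uses 106 of 106 (binding); labor uses 41 of 41 (binding).
Dual feasibility on the basic columns requires 6·y_reactor time + 1·y_labor = 29.5, 4·y_reactor time + 3·y_labor = 32.5.
Solving: y_reactor time = 4, y_labor = 5.5.
Shadow price of labor = 5.5.

5.5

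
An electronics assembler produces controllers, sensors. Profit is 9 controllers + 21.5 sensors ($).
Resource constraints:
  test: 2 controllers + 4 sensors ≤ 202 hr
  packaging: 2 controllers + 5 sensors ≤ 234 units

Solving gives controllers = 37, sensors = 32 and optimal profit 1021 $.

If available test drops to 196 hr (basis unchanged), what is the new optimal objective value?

Check each constraint at x*: test 202/202 (tight); packaging 234/234 (tight).
The binding rows give the dual system: 2·y_test + 2·y_packaging = 9 and 4·y_test + 5·y_packaging = 21.5.
This yields shadow prices y_test = 1, y_packaging = 3.5.
Δz = y_test·Δb = 1 × (-6) = -6, so new z* = 1021 − 6 = 1015.

1015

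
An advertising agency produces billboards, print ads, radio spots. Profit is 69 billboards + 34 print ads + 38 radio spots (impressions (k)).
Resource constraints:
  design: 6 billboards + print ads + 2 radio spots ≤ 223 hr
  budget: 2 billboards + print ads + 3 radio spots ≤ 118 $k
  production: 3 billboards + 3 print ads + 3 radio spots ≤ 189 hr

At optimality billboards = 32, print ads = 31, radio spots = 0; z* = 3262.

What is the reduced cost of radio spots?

-3

At the optimum: design uses 223 of 223 (binding); budget uses 95 of 118 (slack = 23); production uses 189 of 189 (binding).
By complementary slackness, y = 0 for the non-binding constraint.
Dual feasibility on the basic columns requires 6·y_design + 3·y_production = 69, 1·y_design + 3·y_production = 34.
Solving: y_design = 7, y_production = 9.
Reduced cost of radio spots: c₃ − yᵀa₃ = 38 − (7·2 + 9·3) = 38 − 41 = -3.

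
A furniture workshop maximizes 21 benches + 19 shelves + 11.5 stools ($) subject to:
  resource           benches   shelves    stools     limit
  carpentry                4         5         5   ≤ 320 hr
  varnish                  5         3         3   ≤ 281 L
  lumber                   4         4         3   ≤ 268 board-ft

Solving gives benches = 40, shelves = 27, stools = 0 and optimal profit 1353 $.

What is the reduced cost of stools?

At the optimum: carpentry uses 295 of 320 (slack = 25); varnish uses 281 of 281 (binding); lumber uses 268 of 268 (binding).
Since carpentry is not tight, its dual is 0.
Dual feasibility on the basic columns requires 5·y_varnish + 4·y_lumber = 21, 3·y_varnish + 4·y_lumber = 19.
→ y_varnish = 1 and y_lumber = 4.
Reduced cost of stools: c₃ − yᵀa₃ = 11.5 − (1·3 + 4·3) = 11.5 − 15 = -3.5.

-3.5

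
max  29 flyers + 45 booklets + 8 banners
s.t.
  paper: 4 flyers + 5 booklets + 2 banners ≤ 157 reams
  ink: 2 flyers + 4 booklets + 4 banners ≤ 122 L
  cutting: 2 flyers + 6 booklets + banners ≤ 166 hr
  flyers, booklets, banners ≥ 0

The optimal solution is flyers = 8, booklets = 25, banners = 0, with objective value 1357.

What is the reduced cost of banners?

-6.5

Binding: paper and cutting. Non-binding: ink (6 unused).
Slack constraints have shadow price 0 (complementary slackness).
From A_Bᵀ y = c: 4·y_paper + 2·y_cutting = 29; 5·y_paper + 6·y_cutting = 45.
→ y_paper = 6 and y_cutting = 2.5.
Reduced cost of banners: c₃ − yᵀa₃ = 8 − (6·2 + 2.5·1) = 8 − 14.5 = -6.5.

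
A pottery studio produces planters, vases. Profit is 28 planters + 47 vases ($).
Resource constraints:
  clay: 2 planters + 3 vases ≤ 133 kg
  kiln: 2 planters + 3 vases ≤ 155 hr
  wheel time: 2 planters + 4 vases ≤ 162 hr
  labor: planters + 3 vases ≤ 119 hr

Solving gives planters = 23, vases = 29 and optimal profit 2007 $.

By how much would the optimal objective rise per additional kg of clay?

Check each constraint at x*: clay 133/133 (tight); kiln 133/155 (slack 22); wheel time 162/162 (tight); labor 110/119 (slack 9).
Slack constraints have shadow price 0 (complementary slackness).
The binding rows give the dual system: 2·y_clay + 2·y_wheel time = 28 and 3·y_clay + 4·y_wheel time = 47.
Solving: y_clay = 9, y_wheel time = 5.
Shadow price of clay = 9.

9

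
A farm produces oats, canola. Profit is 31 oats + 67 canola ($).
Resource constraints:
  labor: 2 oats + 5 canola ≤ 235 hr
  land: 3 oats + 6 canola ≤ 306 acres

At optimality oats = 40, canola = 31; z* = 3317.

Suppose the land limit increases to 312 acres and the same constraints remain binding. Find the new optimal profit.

At the optimum: labor uses 235 of 235 (binding); land uses 306 of 306 (binding).
The binding rows give the dual system: 2·y_labor + 3·y_land = 31 and 5·y_labor + 6·y_land = 67.
This yields shadow prices y_labor = 5, y_land = 7.
Δz = y_land·Δb = 7 × (6) = 42, so new z* = 3317 + 42 = 3359.

3359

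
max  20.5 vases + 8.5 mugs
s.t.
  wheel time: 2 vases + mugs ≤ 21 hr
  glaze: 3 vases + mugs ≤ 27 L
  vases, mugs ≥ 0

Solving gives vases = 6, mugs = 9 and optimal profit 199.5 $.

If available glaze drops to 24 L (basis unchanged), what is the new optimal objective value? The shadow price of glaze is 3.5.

189

Δb = -3, so new z* = 199.5 + (3.5)·(-3) = 199.5 − 10.5 = 189.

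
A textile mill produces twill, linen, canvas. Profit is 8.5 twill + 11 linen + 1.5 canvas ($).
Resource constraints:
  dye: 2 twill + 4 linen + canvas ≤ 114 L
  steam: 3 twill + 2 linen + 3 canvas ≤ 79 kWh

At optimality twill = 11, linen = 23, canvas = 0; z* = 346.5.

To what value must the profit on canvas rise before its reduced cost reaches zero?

Both dye and steam are binding at x*.
The binding rows give the dual system: 2·y_dye + 3·y_steam = 8.5 and 4·y_dye + 2·y_steam = 11.
This yields shadow prices y_dye = 2, y_steam = 1.5.
canvas enters the basis when its profit ≥ yᵀa₃ = 2·1 + 1.5·3 = 6.5.

6.5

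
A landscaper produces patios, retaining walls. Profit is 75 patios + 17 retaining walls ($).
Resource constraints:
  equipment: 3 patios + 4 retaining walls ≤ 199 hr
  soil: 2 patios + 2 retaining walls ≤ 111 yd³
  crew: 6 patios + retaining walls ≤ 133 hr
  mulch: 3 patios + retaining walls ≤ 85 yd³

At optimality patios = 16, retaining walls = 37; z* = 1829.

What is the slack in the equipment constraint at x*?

3

equipment used = 3·16 + 4·37 = 196; slack = 199 − 196 = 3.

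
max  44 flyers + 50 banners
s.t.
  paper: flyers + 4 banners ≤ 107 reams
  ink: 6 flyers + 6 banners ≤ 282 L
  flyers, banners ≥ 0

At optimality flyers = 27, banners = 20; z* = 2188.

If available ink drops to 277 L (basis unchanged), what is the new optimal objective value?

Both paper and ink are binding at x*.
From A_Bᵀ y = c: 1·y_paper + 6·y_ink = 44; 4·y_paper + 6·y_ink = 50.
→ y_paper = 2 and y_ink = 7.
Δz = y_ink·Δb = 7 × (-5) = -35, so new z* = 2188 − 35 = 2153.

2153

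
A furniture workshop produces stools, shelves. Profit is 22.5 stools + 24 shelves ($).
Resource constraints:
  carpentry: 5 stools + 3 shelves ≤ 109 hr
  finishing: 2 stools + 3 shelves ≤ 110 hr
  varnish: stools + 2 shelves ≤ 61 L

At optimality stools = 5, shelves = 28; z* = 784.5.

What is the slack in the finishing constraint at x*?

16

finishing used = 2·5 + 3·28 = 94; slack = 110 − 94 = 16.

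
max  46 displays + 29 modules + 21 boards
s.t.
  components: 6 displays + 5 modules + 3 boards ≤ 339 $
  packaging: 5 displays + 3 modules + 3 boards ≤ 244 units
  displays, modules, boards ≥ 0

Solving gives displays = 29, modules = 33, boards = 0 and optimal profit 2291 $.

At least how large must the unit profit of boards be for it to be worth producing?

Check each constraint at x*: components 339/339 (tight); packaging 244/244 (tight).
From A_Bᵀ y = c: 6·y_components + 5·y_packaging = 46; 5·y_components + 3·y_packaging = 29.
→ y_components = 1 and y_packaging = 8.
boards enters the basis when its profit ≥ yᵀa₃ = 1·3 + 8·3 = 27.

27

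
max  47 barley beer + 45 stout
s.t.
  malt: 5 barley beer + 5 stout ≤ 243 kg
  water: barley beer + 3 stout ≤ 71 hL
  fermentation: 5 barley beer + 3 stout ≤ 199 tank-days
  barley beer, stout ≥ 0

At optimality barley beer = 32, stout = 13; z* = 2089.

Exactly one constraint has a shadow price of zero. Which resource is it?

malt

malt: 225/243 (slack 18)
water: 71/71 (binding)
fermentation: 199/199 (binding)
By complementary slackness, a constraint with positive slack has shadow price 0 → malt.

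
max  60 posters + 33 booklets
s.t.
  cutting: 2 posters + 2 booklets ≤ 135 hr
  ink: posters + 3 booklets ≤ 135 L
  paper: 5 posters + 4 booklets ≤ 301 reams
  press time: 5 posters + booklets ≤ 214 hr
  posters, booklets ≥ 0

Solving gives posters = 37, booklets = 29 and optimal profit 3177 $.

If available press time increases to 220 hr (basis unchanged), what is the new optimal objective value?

3207

Check each constraint at x*: cutting 132/135 (slack 3); ink 124/135 (slack 11); paper 301/301 (tight); press time 214/214 (tight).
Slack constraints have shadow price 0 (complementary slackness).
From A_Bᵀ y = c: 5·y_paper + 5·y_press time = 60; 4·y_paper + 1·y_press time = 33.
→ y_paper = 7 and y_press time = 5.
Δz = y_press time·Δb = 5 × (6) = 30, so new z* = 3177 + 30 = 3207.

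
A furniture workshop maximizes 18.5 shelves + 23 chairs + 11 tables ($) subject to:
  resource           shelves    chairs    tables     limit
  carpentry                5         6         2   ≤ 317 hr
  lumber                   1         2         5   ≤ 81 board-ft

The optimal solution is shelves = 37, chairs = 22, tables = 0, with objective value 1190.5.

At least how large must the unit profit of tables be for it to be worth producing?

Both carpentry and lumber are binding at x*.
Dual feasibility on the basic columns requires 5·y_carpentry + 1·y_lumber = 18.5, 6·y_carpentry + 2·y_lumber = 23.
Solving: y_carpentry = 3.5, y_lumber = 1.
tables enters the basis when its profit ≥ yᵀa₃ = 3.5·2 + 1·5 = 12.

12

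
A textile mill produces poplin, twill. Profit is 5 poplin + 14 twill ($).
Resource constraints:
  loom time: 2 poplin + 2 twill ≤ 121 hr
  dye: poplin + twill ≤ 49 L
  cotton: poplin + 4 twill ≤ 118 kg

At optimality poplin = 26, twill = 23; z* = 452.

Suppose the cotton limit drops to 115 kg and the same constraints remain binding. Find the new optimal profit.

At the optimum: loom time uses 98 of 121 (slack = 23); dye uses 49 of 49 (binding); cotton uses 118 of 118 (binding).
Slack constraints have shadow price 0 (complementary slackness).
Dual feasibility on the basic columns requires 1·y_dye + 1·y_cotton = 5, 1·y_dye + 4·y_cotton = 14.
Solving: y_dye = 2, y_cotton = 3.
Δz = y_cotton·Δb = 3 × (-3) = -9, so new z* = 452 − 9 = 443.

443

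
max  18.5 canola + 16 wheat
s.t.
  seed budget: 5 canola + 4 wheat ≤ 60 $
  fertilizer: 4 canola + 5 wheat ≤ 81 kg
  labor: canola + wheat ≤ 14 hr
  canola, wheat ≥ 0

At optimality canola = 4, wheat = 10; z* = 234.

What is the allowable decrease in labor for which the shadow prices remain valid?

2

Binding constraints: seed budget, labor. The basis is B = [[5,4],[1,1]] with det 1.
Per unit decrease in labor, x* moves by d = (4, -5).
The basis stays optimal until wheat reaches 0; allowable decrease = 2 hr.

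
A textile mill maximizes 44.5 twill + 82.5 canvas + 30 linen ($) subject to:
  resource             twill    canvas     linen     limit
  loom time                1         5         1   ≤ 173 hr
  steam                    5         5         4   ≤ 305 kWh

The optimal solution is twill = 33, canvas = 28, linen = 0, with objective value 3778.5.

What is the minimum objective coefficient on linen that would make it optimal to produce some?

At the optimum: loom time uses 173 of 173 (binding); steam uses 305 of 305 (binding).
From A_Bᵀ y = c: 1·y_loom time + 5·y_steam = 44.5; 5·y_loom time + 5·y_steam = 82.5.
Solving: y_loom time = 9.5, y_steam = 7.
linen enters the basis when its profit ≥ yᵀa₃ = 9.5·1 + 7·4 = 37.5.

37.5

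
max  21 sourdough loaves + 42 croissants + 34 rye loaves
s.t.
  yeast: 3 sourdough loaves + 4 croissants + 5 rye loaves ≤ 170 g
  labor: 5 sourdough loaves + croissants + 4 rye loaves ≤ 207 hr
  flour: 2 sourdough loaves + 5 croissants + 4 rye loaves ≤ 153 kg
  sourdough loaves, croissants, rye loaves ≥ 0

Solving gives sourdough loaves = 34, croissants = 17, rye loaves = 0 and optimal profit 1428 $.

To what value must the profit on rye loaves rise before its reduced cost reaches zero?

At the optimum: yeast uses 170 of 170 (binding); labor uses 187 of 207 (slack = 20); flour uses 153 of 153 (binding).
Slack constraints have shadow price 0 (complementary slackness).
The binding rows give the dual system: 3·y_yeast + 2·y_flour = 21 and 4·y_yeast + 5·y_flour = 42.
Solving: y_yeast = 3, y_flour = 6.
rye loaves enters the basis when its profit ≥ yᵀa₃ = 3·5 + 6·4 = 39.

39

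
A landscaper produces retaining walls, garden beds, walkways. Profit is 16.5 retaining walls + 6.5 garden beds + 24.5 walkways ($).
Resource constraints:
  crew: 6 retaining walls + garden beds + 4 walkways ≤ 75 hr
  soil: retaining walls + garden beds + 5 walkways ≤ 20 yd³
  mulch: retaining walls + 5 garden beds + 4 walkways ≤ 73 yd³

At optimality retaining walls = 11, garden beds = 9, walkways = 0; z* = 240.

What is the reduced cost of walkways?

Check each constraint at x*: crew 75/75 (tight); soil 20/20 (tight); mulch 56/73 (slack 17).
Since mulch is not tight, its dual is 0.
The binding rows give the dual system: 6·y_crew + 1·y_soil = 16.5 and 1·y_crew + 1·y_soil = 6.5.
Solving: y_crew = 2, y_soil = 4.5.
Reduced cost of walkways: c₃ − yᵀa₃ = 24.5 − (2·4 + 4.5·5) = 24.5 − 30.5 = -6.

-6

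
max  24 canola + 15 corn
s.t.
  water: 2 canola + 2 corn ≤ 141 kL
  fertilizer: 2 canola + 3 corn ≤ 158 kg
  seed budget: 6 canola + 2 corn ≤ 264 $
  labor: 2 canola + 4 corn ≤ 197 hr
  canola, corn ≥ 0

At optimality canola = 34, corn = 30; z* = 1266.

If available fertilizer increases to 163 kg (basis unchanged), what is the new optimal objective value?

Check each constraint at x*: water 128/141 (slack 13); fertilizer 158/158 (tight); seed budget 264/264 (tight); labor 188/197 (slack 9).
By complementary slackness, y = 0 for the non-binding constraints.
Dual feasibility on the basic columns requires 2·y_fertilizer + 6·y_seed budget = 24, 3·y_fertilizer + 2·y_seed budget = 15.
Solving: y_fertilizer = 3, y_seed budget = 3.
Δz = y_fertilizer·Δb = 3 × (5) = 15, so new z* = 1266 + 15 = 1281.

1281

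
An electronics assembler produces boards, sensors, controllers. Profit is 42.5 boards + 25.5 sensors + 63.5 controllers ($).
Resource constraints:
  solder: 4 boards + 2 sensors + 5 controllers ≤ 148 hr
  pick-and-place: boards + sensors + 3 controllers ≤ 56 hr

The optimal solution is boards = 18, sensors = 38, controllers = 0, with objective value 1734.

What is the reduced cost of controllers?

At the optimum: solder uses 148 of 148 (binding); pick-and-place uses 56 of 56 (binding).
The binding rows give the dual system: 4·y_solder + 1·y_pick-and-place = 42.5 and 2·y_solder + 1·y_pick-and-place = 25.5.
→ y_solder = 8.5 and y_pick-and-place = 8.5.
Reduced cost of controllers: c₃ − yᵀa₃ = 63.5 − (8.5·5 + 8.5·3) = 63.5 − 68 = -4.5.

-4.5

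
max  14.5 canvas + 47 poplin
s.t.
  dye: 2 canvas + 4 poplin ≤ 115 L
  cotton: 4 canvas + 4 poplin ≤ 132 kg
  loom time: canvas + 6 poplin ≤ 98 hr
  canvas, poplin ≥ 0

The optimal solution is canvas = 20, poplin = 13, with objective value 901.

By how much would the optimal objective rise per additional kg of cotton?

2

At the optimum: dye uses 92 of 115 (slack = 23); cotton uses 132 of 132 (binding); loom time uses 98 of 98 (binding).
By complementary slackness, y = 0 for the non-binding constraint.
From A_Bᵀ y = c: 4·y_cotton + 1·y_loom time = 14.5; 4·y_cotton + 6·y_loom time = 47.
→ y_cotton = 2 and y_loom time = 6.5.
Shadow price of cotton = 2.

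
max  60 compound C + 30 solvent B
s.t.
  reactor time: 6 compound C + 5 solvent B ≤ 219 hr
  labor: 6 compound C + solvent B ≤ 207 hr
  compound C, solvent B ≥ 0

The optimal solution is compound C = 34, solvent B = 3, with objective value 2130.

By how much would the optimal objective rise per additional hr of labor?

Both reactor time and labor are binding at x*.
The binding rows give the dual system: 6·y_reactor time + 6·y_labor = 60 and 5·y_reactor time + 1·y_labor = 30.
→ y_reactor time = 5 and y_labor = 5.
Shadow price of labor = 5.

5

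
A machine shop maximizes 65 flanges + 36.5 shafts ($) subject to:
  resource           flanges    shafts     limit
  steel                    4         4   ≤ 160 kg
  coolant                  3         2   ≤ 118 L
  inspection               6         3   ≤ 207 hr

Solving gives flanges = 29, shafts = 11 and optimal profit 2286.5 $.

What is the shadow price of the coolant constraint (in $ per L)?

0

At the optimum: steel uses 160 of 160 (binding); coolant uses 109 of 118 (slack = 9); inspection uses 207 of 207 (binding).
Since coolant is not tight, its dual is 0.
Dual feasibility on the basic columns requires 4·y_steel + 6·y_inspection = 65, 4·y_steel + 3·y_inspection = 36.5.
Solving: y_steel = 2, y_inspection = 9.5.
Shadow price of coolant = 0.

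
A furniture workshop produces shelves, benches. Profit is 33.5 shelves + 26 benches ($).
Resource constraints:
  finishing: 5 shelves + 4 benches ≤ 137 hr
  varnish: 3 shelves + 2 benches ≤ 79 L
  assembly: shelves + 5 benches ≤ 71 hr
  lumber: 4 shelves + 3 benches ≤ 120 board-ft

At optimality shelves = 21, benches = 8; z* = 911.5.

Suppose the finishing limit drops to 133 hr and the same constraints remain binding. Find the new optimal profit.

889.5

Binding: finishing and varnish. Non-binding: assembly (10 unused), lumber (12 unused).
Since assembly, lumber are not tight, their duals are 0.
From A_Bᵀ y = c: 5·y_finishing + 3·y_varnish = 33.5; 4·y_finishing + 2·y_varnish = 26.
Solving: y_finishing = 5.5, y_varnish = 2.
Δz = y_finishing·Δb = 5.5 × (-4) = -22, so new z* = 911.5 − 22 = 889.5.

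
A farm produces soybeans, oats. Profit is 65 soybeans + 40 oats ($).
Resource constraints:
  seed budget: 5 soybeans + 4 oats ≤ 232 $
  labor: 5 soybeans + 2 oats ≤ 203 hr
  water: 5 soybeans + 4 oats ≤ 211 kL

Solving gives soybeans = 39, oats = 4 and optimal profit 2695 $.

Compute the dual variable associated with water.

7

Check each constraint at x*: seed budget 211/232 (slack 21); labor 203/203 (tight); water 211/211 (tight).
Since seed budget is not tight, its dual is 0.
Dual feasibility on the basic columns requires 5·y_labor + 5·y_water = 65, 2·y_labor + 4·y_water = 40.
This yields shadow prices y_labor = 6, y_water = 7.
Shadow price of water = 7.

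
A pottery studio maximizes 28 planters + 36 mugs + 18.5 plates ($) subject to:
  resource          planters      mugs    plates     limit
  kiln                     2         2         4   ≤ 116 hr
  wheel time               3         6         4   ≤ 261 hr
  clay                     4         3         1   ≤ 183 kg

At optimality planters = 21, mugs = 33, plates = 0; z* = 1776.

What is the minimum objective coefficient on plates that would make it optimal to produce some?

Check each constraint at x*: kiln 108/116 (slack 8); wheel time 261/261 (tight); clay 183/183 (tight).
Since kiln is not tight, its dual is 0.
The binding rows give the dual system: 3·y_wheel time + 4·y_clay = 28 and 6·y_wheel time + 3·y_clay = 36.
Solving: y_wheel time = 4, y_clay = 4.
plates enters the basis when its profit ≥ yᵀa₃ = 4·4 + 4·1 = 20.

20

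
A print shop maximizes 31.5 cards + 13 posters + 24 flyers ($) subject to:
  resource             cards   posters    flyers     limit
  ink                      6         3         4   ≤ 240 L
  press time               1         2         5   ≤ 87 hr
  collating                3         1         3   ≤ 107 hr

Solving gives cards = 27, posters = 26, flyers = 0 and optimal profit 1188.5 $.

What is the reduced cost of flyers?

-2.5

Binding: ink and collating. Non-binding: press time (8 unused).
Slack constraints have shadow price 0 (complementary slackness).
Dual feasibility on the basic columns requires 6·y_ink + 3·y_collating = 31.5, 3·y_ink + 1·y_collating = 13.
Solving: y_ink = 2.5, y_collating = 5.5.
Reduced cost of flyers: c₃ − yᵀa₃ = 24 − (2.5·4 + 5.5·3) = 24 − 26.5 = -2.5.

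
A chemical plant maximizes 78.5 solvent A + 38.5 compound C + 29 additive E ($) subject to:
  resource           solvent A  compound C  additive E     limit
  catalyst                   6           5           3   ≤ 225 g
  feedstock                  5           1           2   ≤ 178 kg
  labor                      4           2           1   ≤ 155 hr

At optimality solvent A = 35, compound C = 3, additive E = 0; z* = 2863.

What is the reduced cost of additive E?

-6

Binding: catalyst and feedstock. Non-binding: labor (9 unused).
Since labor is not tight, its dual is 0.
Dual feasibility on the basic columns requires 6·y_catalyst + 5·y_feedstock = 78.5, 5·y_catalyst + 1·y_feedstock = 38.5.
This yields shadow prices y_catalyst = 6, y_feedstock = 8.5.
Reduced cost of additive E: c₃ − yᵀa₃ = 29 − (6·3 + 8.5·2) = 29 − 35 = -6.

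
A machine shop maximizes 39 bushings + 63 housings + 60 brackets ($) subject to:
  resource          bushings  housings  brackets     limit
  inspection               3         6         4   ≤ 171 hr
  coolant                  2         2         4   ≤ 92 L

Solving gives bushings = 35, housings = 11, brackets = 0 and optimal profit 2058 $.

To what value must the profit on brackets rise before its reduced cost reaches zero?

Both inspection and coolant are binding at x*.
The binding rows give the dual system: 3·y_inspection + 2·y_coolant = 39 and 6·y_inspection + 2·y_coolant = 63.
This yields shadow prices y_inspection = 8, y_coolant = 7.5.
brackets enters the basis when its profit ≥ yᵀa₃ = 8·4 + 7.5·4 = 62.

62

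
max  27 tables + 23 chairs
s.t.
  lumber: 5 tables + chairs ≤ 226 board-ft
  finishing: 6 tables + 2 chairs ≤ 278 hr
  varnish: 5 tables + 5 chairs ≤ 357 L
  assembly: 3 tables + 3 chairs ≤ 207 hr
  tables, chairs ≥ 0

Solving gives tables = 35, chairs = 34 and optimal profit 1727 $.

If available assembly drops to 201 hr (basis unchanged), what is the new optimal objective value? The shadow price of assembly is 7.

Δb = -6, so new z* = 1727 + (7)·(-6) = 1727 − 42 = 1685.

1685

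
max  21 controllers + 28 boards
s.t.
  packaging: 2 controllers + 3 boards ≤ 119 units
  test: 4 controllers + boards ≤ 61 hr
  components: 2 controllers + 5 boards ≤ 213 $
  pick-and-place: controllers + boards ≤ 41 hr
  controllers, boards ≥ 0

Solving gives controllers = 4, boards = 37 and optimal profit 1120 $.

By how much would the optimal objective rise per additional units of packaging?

7

At the optimum: packaging uses 119 of 119 (binding); test uses 53 of 61 (slack = 8); components uses 193 of 213 (slack = 20); pick-and-place uses 41 of 41 (binding).
Since test, components are not tight, their duals are 0.
The binding rows give the dual system: 2·y_packaging + 1·y_pick-and-place = 21 and 3·y_packaging + 1·y_pick-and-place = 28.
This yields shadow prices y_packaging = 7, y_pick-and-place = 7.
Shadow price of packaging = 7.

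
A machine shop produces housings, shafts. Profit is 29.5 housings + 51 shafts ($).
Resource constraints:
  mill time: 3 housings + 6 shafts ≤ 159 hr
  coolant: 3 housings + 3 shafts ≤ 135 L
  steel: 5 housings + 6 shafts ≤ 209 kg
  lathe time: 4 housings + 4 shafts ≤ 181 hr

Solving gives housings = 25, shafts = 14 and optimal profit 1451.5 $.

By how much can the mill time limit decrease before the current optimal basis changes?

33.6

Binding constraints: mill time, steel. The basis is B = [[3,6],[5,6]] with det -12.
Per unit decrease in mill time, x* moves by d = (0.5, -0.4167).
The basis stays optimal until shafts reaches 0; allowable decrease = 33.6 hr.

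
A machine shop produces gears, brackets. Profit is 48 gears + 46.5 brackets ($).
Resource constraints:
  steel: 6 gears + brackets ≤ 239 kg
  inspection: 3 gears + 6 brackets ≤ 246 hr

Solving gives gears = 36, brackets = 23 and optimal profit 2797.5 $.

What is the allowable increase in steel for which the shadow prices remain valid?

Binding constraints: steel, inspection. The basis is B = [[6,1],[3,6]] with det 33.
Per unit increase in steel, x* moves by d = (0.1818, -0.0909).
The basis stays optimal until brackets reaches 0; allowable increase = 253 kg.

253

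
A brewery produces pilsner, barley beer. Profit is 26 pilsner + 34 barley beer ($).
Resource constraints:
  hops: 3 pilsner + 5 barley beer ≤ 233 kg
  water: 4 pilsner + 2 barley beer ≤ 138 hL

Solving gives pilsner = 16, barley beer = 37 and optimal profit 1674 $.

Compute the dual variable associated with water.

At the optimum: hops uses 233 of 233 (binding); water uses 138 of 138 (binding).
From A_Bᵀ y = c: 3·y_hops + 4·y_water = 26; 5·y_hops + 2·y_water = 34.
→ y_hops = 6 and y_water = 2.
Shadow price of water = 2.

2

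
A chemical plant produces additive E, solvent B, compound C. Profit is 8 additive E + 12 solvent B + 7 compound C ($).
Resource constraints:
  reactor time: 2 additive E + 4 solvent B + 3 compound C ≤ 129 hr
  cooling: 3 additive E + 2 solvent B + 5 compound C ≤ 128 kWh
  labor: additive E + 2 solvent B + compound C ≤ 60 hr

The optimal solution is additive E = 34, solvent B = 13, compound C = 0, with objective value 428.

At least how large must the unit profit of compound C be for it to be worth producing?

Binding: cooling and labor. Non-binding: reactor time (9 unused).
By complementary slackness, y = 0 for the non-binding constraint.
The binding rows give the dual system: 3·y_cooling + 1·y_labor = 8 and 2·y_cooling + 2·y_labor = 12.
Solving: y_cooling = 1, y_labor = 5.
compound C enters the basis when its profit ≥ yᵀa₃ = 1·5 + 5·1 = 10.

10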